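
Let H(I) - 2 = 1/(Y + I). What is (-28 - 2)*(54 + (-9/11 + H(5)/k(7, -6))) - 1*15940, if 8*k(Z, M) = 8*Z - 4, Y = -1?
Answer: -2509055/143 ≈ -17546.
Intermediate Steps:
H(I) = 2 + 1/(-1 + I)
k(Z, M) = -½ + Z (k(Z, M) = (8*Z - 4)/8 = (-4 + 8*Z)/8 = -½ + Z)
(-28 - 2)*(54 + (-9/11 + H(5)/k(7, -6))) - 1*15940 = (-28 - 2)*(54 + (-9/11 + ((-1 + 2*5)/(-1 + 5))/(-½ + 7))) - 1*15940 = -30*(54 + (-9*1/11 + ((-1 + 10)/4)/(13/2))) - 15940 = -30*(54 + (-9/11 + ((¼)*9)*(2/13))) - 15940 = -30*(54 + (-9/11 + (9/4)*(2/13))) - 15940 = -30*(54 + (-9/11 + 9/26)) - 15940 = -30*(54 - 135/286) - 15940 = -30*15309/286 - 15940 = -229635/143 - 15940 = -2509055/143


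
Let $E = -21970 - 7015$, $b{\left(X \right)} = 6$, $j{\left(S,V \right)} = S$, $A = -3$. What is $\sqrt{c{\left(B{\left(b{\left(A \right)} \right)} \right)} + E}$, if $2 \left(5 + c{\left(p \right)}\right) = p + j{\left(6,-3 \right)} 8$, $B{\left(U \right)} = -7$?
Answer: $\frac{i \sqrt{115878}}{2} \approx 170.2 i$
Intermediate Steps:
$c{\left(p \right)} = 19 + \frac{p}{2}$ ($c{\left(p \right)} = -5 + \frac{p + 6 \cdot 8}{2} = -5 + \frac{p + 48}{2} = -5 + \frac{48 + p}{2} = -5 + \left(24 + \frac{p}{2}\right) = 19 + \frac{p}{2}$)
$E = -28985$ ($E = -21970 - 7015 = -28985$)
$\sqrt{c{\left(B{\left(b{\left(A \right)} \right)} \right)} + E} = \sqrt{\left(19 + \frac{1}{2} \left(-7\right)\right) - 28985} = \sqrt{\left(19 - \frac{7}{2}\right) - 28985} = \sqrt{\frac{31}{2} - 28985} = \sqrt{- \frac{57939}{2}} = \frac{i \sqrt{115878}}{2}$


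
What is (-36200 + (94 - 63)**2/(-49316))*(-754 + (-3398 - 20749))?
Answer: 44454265249061/49316 ≈ 9.0142e+8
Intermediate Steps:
(-36200 + (94 - 63)**2/(-49316))*(-754 + (-3398 - 20749)) = (-36200 + 31**2*(-1/49316))*(-754 - 24147) = (-36200 + 961*(-1/49316))*(-24901) = (-36200 - 961/49316)*(-24901) = -1785240161/49316*(-24901) = 44454265249061/49316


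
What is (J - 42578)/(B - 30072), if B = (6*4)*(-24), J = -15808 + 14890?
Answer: 5437/3831 ≈ 1.4192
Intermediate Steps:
J = -918
B = -576 (B = 24*(-24) = -576)
(J - 42578)/(B - 30072) = (-918 - 42578)/(-576 - 30072) = -43496/(-30648) = -43496*(-1/30648) = 5437/3831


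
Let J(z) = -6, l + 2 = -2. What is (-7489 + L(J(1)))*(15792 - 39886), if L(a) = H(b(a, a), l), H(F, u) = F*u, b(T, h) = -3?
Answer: 180150838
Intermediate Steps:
l = -4 (l = -2 - 2 = -4)
L(a) = 12 (L(a) = -3*(-4) = 12)
(-7489 + L(J(1)))*(15792 - 39886) = (-7489 + 12)*(15792 - 39886) = -7477*(-24094) = 180150838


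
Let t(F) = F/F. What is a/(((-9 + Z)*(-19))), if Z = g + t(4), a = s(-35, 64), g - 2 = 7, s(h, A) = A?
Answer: -64/19 ≈ -3.3684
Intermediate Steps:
t(F) = 1
g = 9 (g = 2 + 7 = 9)
a = 64
Z = 10 (Z = 9 + 1 = 10)
a/(((-9 + Z)*(-19))) = 64/(((-9 + 10)*(-19))) = 64/((1*(-19))) = 64/(-19) = 64*(-1/19) = -64/19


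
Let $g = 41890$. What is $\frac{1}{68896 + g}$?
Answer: $\frac{1}{110786} \approx 9.0264 \cdot 10^{-6}$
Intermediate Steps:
$\frac{1}{68896 + g} = \frac{1}{68896 + 41890} = \frac{1}{110786}$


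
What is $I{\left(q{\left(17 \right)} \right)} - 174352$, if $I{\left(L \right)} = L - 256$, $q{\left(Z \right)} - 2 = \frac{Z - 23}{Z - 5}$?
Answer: $- \frac{349213}{2} \approx -1.7461 \cdot 10^{5}$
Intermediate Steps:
$q{\left(Z \right)} = 2 + \frac{-23 + Z}{-5 + Z}$ ($q{\left(Z \right)} = 2 + \frac{Z - 23}{Z - 5} = 2 + \frac{-23 + Z}{-5 + Z}$)
$I{\left(L \right)} = -256 + L$ ($I{\left(L \right)} = L - 256 = -256 + L$)
$I{\left(q{\left(17 \right)} \right)} - 174352 = \left(-256 + \frac{3 \left(-11 + 17\right)}{-5 + 17}\right) - 174352 = \left(-256 + 3 \cdot \frac{1}{12} \cdot 6\right) - 174352 = \left(-256 + \frac{3}{2}\right) - 174352 = - \frac{509}{2} - 174352 = - \frac{349213}{2}$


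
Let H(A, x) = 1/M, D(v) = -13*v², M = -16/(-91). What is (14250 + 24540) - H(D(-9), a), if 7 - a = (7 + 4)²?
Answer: 620549/16 ≈ 38784.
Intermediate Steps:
M = 16/91 (M = -16*(-1/91) = 16/91 ≈ 0.17582)
a = -114 (a = 7 - (7 + 4)² = 7 - 1*11² = 7 - 1*121 = 7 - 121 = -114)
H(A, x) = 91/16 (H(A, x) = 1/(16/91) = 91/16)
(14250 + 24540) - H(D(-9), a) = (14250 + 24540) - 1*91/16 = 38790 - 91/16 = 620549/16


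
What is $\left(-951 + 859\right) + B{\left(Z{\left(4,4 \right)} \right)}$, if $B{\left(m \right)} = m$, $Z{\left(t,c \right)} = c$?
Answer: $-88$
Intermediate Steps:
$\left(-951 + 859\right) + B{\left(Z{\left(4,4 \right)} \right)} = \left(-951 + 859\right) + 4 = -92 + 4 = -88$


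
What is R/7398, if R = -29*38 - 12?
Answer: -557/3699 ≈ -0.15058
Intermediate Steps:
R = -1114 (R = -1102 - 12 = -1114)
R/7398 = -1114/7398 = -1114*1/7398 = -557/3699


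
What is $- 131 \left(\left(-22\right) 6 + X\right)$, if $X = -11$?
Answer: $18733$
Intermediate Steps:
$- 131 \left(\left(-22\right) 6 + X\right) = - 131 \left(\left(-22\right) 6 - 11\right) = - 131 \left(-132 - 11\right) = \left(-131\right) \left(-143\right) = 18733$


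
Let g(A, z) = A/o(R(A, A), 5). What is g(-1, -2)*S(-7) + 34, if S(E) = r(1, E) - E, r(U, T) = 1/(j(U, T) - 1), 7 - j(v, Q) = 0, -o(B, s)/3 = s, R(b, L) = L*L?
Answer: 3103/90 ≈ 34.478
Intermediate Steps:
R(b, L) = L²
o(B, s) = -3*s
j(v, Q) = 7 (j(v, Q) = 7 - 1*0 = 7 + 0 = 7)
g(A, z) = -A/15 (g(A, z) = A/((-3*5)) = A/(-15) = A*(-1/15) = -A/15)
r(U, T) = ⅙ (r(U, T) = 1/(7 - 1) = 1/6 = ⅙)
S(E) = ⅙ - E
g(-1, -2)*S(-7) + 34 = (-1/15*(-1))*(⅙ - 1*(-7)) + 34 = (⅙ + 7)/15 + 34 = (1/15)*(43/6) + 34 = 43/90 + 34 = 3103/90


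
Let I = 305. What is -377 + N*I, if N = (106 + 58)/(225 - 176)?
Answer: 31547/49 ≈ 643.82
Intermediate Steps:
N = 164/49 ≈ 3.3469
-377 + N*I = -377 + (164/49)*305 = -377 + 50020/49 = 31547/49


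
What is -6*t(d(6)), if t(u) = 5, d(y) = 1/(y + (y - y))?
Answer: -30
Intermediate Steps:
d(y) = 1/y (d(y) = 1/(y + 0) = 1/y)
-6*t(d(6)) = -6*5 = -30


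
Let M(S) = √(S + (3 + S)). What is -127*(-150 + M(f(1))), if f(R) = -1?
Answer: 18923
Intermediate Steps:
M(S) = √(3 + 2*S)
-127*(-150 + M(f(1))) = -127*(-150 + √(3 + 2*(-1))) = -127*(-150 + √(3 - 2)) = -127*(-150 + √1) = -127*(-150 + 1) = -127*(-149) = 18923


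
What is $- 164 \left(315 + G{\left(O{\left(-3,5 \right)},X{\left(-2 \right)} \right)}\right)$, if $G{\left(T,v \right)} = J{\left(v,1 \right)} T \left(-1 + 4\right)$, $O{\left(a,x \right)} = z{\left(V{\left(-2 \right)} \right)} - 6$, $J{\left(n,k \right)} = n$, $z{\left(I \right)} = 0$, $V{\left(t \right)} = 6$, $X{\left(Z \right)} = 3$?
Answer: $-42804$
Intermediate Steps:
$O{\left(a,x \right)} = -6$ ($O{\left(a,x \right)} = 0 - 6 = -6$)
$G{\left(T,v \right)} = 3 T v$ ($G{\left(T,v \right)} = v T \left(-1 + 4\right) = v T 3 = v 3 T = 3 T v$)
$- 164 \left(315 + G{\left(O{\left(-3,5 \right)},X{\left(-2 \right)} \right)}\right) = - 164 \left(315 + 3 \left(-6\right) 3\right) = - 164 \left(315 - 54\right) = \left(-164\right) 261 = -42804$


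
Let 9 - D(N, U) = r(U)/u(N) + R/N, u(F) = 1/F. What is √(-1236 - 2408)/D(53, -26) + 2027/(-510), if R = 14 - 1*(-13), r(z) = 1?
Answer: -2027/510 - 106*I*√911/2359 ≈ -3.9745 - 1.3562*I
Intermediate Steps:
R = 27 (R = 14 + 13 = 27)
D(N, U) = 9 - N - 27/N (D(N, U) = 9 - (1/1/N + 27/N) = 9 - (1*N + 27/N) = 9 - (N + 27/N) = 9 + (-N - 27/N) = 9 - N - 27/N)
√(-1236 - 2408)/D(53, -26) + 2027/(-510) = √(-1236 - 2408)/(9 - 1*53 - 27/53) + 2027/(-510) = √(-3644)/(9 - 53 - 27*1/53) + 2027*(-1/510) = (2*I*√911)/(9 - 53 - 27/53) - 2027/510 = (2*I*√911)/(-2359/53) - 2027/510 = (2*I*√911)*(-53/2359) - 2027/510 = -106*I*√911/2359 - 2027/510 = -2027/510 - 106*I*√911/2359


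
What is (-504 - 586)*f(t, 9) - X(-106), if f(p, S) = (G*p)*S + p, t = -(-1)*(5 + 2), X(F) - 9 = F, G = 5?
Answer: -350883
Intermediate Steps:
X(F) = 9 + F
t = 7 (t = -(-1)*7 = -1*(-7) = 7)
f(p, S) = p + 5*S*p (f(p, S) = (5*p)*S + p = 5*S*p + p = p + 5*S*p)
(-504 - 586)*f(t, 9) - X(-106) = (-504 - 586)*(7*(1 + 5*9)) - (9 - 106) = -7630*(1 + 45) - 1*(-97) = -7630*46 + 97 = -1090*322 + 97 = -350980 + 97 = -350883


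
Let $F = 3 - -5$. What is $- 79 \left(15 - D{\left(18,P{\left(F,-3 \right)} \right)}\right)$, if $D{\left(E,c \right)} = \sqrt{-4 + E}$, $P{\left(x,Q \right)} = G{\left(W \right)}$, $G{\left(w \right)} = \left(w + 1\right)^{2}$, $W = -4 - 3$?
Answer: $-1185 + 79 \sqrt{14} \approx -889.41$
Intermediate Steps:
$W = -7$
$F = 8$ ($F = 3 + 5 = 8$)
$G{\left(w \right)} = \left(1 + w\right)^{2}$
$P{\left(x,Q \right)} = 36$ ($P{\left(x,Q \right)} = \left(1 - 7\right)^{2} = \left(-6\right)^{2} = 36$)
$- 79 \left(15 - D{\left(18,P{\left(F,-3 \right)} \right)}\right) = - 79 \left(15 - \sqrt{-4 + 18}\right) = - 79 \left(15 - \sqrt{14}\right) = -1185 + 79 \sqrt{14}$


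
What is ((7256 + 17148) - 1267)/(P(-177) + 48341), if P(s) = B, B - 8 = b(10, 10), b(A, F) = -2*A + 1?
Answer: 23137/48330 ≈ 0.47873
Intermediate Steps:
b(A, F) = 1 - 2*A
B = -11 (B = 8 + (1 - 2*10) = 8 + (1 - 20) = 8 - 19 = -11)
P(s) = -11
((7256 + 17148) - 1267)/(P(-177) + 48341) = ((7256 + 17148) - 1267)/(-11 + 48341) = (24404 - 1267)/48330 = 23137*(1/48330) = 23137/48330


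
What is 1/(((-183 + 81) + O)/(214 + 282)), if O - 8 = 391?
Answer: 496/297 ≈ 1.6700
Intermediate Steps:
O = 399 (O = 8 + 391 = 399)
1/(((-183 + 81) + O)/(214 + 282)) = 1/(((-183 + 81) + 399)/(214 + 282)) = 1/((-102 + 399)/496) = 1/(297*(1/496)) = 1/(297/496) = 496/297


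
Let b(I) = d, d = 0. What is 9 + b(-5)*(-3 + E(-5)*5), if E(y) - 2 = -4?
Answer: 9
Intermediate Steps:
b(I) = 0
E(y) = -2 (E(y) = 2 - 4 = -2)
9 + b(-5)*(-3 + E(-5)*5) = 9 + 0*(-3 - 2*5) = 9 + 0*(-3 - 10) = 9 + 0*(-13) = 9 + 0 = 9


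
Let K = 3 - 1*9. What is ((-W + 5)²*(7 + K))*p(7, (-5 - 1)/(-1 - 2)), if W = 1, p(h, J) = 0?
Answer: 0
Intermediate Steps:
K = -6 (K = 3 - 9 = -6)
((-W + 5)²*(7 + K))*p(7, (-5 - 1)/(-1 - 2)) = ((-1*1 + 5)²*(7 - 6))*0 = ((-1 + 5)²*1)*0 = (4²*1)*0 = (16*1)*0 = 16*0 = 0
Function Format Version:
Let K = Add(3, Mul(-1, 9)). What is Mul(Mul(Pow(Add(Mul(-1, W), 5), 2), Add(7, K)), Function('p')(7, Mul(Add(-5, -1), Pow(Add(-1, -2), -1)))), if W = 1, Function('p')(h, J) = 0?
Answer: 0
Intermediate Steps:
K = -6 (K = Add(3, -9) = -6)
Mul(Mul(Pow(Add(Mul(-1, W), 5), 2), Add(7, K)), Function('p')(7, Mul(Add(-5, -1), Pow(Add(-1, -2), -1)))) = Mul(Mul(Pow(Add(Mul(-1, 1), 5), 2), Add(7, -6)), 0) = Mul(Mul(Pow(Add(-1, 5), 2), 1), 0) = Mul(Mul(Pow(4, 2), 1), 0) = Mul(Mul(16, 1), 0) = Mul(16, 0) = 0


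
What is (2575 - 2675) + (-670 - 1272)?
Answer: -2042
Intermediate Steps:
(2575 - 2675) + (-670 - 1272) = -100 - 1942 = -2042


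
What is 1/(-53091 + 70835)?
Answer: 1/17744 ≈ 5.6357e-5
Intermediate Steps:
1/(-53091 + 70835) = 1/17744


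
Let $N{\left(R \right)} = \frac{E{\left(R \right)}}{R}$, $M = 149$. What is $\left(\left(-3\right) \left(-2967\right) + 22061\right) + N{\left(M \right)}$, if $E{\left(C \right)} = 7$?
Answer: $\frac{4613345}{149} \approx 30962.0$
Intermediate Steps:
$N{\left(R \right)} = \frac{7}{R}$
$\left(\left(-3\right) \left(-2967\right) + 22061\right) + N{\left(M \right)} = \left(\left(-3\right) \left(-2967\right) + 22061\right) + \frac{7}{149} = \left(8901 + 22061\right) + 7 \cdot \frac{1}{149} = 30962 + \frac{7}{149} = \frac{4613345}{149}$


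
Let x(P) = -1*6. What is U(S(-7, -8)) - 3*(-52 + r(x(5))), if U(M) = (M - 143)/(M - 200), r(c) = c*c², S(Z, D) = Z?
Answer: 55526/69 ≈ 804.72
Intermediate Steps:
x(P) = -6
r(c) = c³
U(M) = (-143 + M)/(-200 + M)
U(S(-7, -8)) - 3*(-52 + r(x(5))) = (-143 - 7)/(-200 - 7) - 3*(-52 + (-6)³) = -150/(-207) - 3*(-52 - 216) = -1/207*(-150) - 3*(-268) = 50/69 + 804 = 55526/69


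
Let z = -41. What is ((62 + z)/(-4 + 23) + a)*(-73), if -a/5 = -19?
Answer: -133298/19 ≈ -7015.7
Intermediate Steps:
a = 95 (a = -5*(-19) = 95)
((62 + z)/(-4 + 23) + a)*(-73) = ((62 - 41)/(-4 + 23) + 95)*(-73) = (21/19 + 95)*(-73) = (1826/19)*(-73) = -133298/19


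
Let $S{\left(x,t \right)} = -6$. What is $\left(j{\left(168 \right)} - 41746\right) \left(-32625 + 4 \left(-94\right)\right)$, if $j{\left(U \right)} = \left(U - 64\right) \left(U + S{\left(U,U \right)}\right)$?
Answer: $821658898$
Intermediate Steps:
$j{\left(U \right)} = \left(-64 + U\right) \left(-6 + U\right)$ ($j{\left(U \right)} = \left(U - 64\right) \left(U - 6\right) = \left(-64 + U\right) \left(-6 + U\right)$)
$\left(j{\left(168 \right)} - 41746\right) \left(-32625 + 4 \left(-94\right)\right) = \left(\left(384 + 168^{2} - 11760\right) - 41746\right) \left(-32625 + 4 \left(-94\right)\right) = \left(\left(384 + 28224 - 11760\right) - 41746\right) \left(-32625 - 376\right) = \left(16848 - 41746\right) \left(-33001\right) = \left(-24898\right) \left(-33001\right) = 821658898$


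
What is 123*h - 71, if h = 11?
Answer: 1282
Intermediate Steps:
123*h - 71 = 123*11 - 71 = 1353 - 71 = 1282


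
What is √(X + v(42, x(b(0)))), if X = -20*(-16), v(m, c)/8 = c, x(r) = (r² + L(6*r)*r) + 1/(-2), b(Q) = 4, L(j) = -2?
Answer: 2*√95 ≈ 19.494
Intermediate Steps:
x(r) = -½ + r² - 2*r (x(r) = (r² - 2*r) + 1/(-2) = (r² - 2*r) - ½ = -½ + r² - 2*r)
v(m, c) = 8*c
X = 320
√(X + v(42, x(b(0)))) = √(320 + 8*(-½ + 4² - 2*4)) = √(320 + 8*(-½ + 16 - 8)) = √(320 + 8*(15/2)) = √(320 + 60) = √380 = 2*√95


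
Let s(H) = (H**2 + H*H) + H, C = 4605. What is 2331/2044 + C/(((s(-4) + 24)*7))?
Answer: 91617/6643 ≈ 13.792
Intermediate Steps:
s(H) = H + 2*H**2 (s(H) = (H**2 + H**2) + H = 2*H**2 + H = H + 2*H**2)
2331/2044 + C/(((s(-4) + 24)*7)) = 2331/2044 + 4605/(((-4*(1 + 2*(-4)) + 24)*7)) = 2331*(1/2044) + 4605/(((-4*(1 - 8) + 24)*7)) = 333/292 + 4605/(((-4*(-7) + 24)*7)) = 333/292 + 4605/(((28 + 24)*7)) = 333/292 + 4605/((52*7)) = 333/292 + 4605/364 = 91617/6643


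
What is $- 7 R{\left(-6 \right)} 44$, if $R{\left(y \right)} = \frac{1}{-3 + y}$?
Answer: $\frac{308}{9} \approx 34.222$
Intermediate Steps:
$- 7 R{\left(-6 \right)} 44 = - \frac{7}{-3 - 6} \cdot 44 = - \frac{7}{-9} \cdot 44 = \left(-7\right) \left(- \frac{1}{9}\right) 44 = \frac{7}{9} \cdot 44 = \frac{308}{9}$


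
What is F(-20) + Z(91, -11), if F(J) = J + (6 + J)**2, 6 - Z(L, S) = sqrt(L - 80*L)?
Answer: 182 - I*sqrt(7189) ≈ 182.0 - 84.788*I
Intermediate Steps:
Z(L, S) = 6 - sqrt(79)*sqrt(-L) (Z(L, S) = 6 - sqrt(L - 80*L) = 6 - sqrt(-79*L) = 6 - sqrt(79)*sqrt(-L))
F(-20) + Z(91, -11) = (-20 + (6 - 20)**2) + (6 - sqrt(79)*sqrt(-1*91)) = (-20 + (-14)**2) + (6 - sqrt(79)*sqrt(-91)) = (-20 + 196) + (6 - sqrt(79)*I*sqrt(91)) = 176 + (6 - I*sqrt(7189)) = 182 - I*sqrt(7189)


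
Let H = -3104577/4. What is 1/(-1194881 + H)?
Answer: -4/7884101 ≈ -5.0735e-7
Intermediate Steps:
H = -3104577/4 ≈ -7.7614e+5
1/(-1194881 + H) = 1/(-1194881 - 3104577/4) = 1/(-7884101/4) = -4/7884101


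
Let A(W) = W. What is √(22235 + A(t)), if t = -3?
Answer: 2*√5558 ≈ 149.10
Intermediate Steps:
√(22235 + A(t)) = √(22235 - 3) = √22232 = 2*√5558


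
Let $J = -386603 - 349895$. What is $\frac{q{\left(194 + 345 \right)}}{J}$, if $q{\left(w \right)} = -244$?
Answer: $\frac{122}{368249} \approx 0.0003313$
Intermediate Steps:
$J = -736498$ ($J = -386603 - 349895 = -736498$)
$\frac{q{\left(194 + 345 \right)}}{J} = - \frac{244}{-736498} = \left(-244\right) \left(- \frac{1}{736498}\right) = \frac{122}{368249}$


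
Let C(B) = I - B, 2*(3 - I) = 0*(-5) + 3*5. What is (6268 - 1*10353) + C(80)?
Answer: -8339/2 ≈ -4169.5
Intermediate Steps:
I = -9/2 (I = 3 - (0*(-5) + 3*5)/2 = 3 - (0 + 15)/2 = 3 - 1/2*15 = 3 - 15/2 = -9/2 ≈ -4.5000)
C(B) = -9/2 - B
(6268 - 1*10353) + C(80) = (6268 - 1*10353) + (-9/2 - 1*80) = (6268 - 10353) + (-9/2 - 80) = -4085 - 169/2 = -8339/2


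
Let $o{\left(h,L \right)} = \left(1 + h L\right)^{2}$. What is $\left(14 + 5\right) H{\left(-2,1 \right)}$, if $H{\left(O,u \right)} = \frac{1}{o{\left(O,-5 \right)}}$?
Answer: $\frac{19}{121} \approx 0.15702$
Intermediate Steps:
$o{\left(h,L \right)} = \left(1 + L h\right)^{2}$
$H{\left(O,u \right)} = \frac{1}{\left(1 - 5 O\right)^{2}}$
$\left(14 + 5\right) H{\left(-2,1 \right)} = \frac{14 + 5}{\left(-1 + 5 \left(-2\right)\right)^{2}} = \frac{19}{\left(-1 - 10\right)^{2}} = \frac{19}{121}$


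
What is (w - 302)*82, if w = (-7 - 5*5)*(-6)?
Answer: -9020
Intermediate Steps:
w = 192 (w = (-7 - 25)*(-6) = -32*(-6) = 192)
(w - 302)*82 = (192 - 302)*82 = -110*82 = -9020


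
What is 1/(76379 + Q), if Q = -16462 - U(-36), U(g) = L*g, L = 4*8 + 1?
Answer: 1/61105 ≈ 1.6365e-5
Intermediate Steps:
L = 33 (L = 32 + 1 = 33)
U(g) = 33*g
Q = -15274 (Q = -16462 - 33*(-36) = -16462 - 1*(-1188) = -16462 + 1188 = -15274)
1/(76379 + Q) = 1/(76379 - 15274) = 1/61105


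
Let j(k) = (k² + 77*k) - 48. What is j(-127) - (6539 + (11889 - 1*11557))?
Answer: -569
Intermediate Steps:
j(k) = -48 + k² + 77*k
j(-127) - (6539 + (11889 - 1*11557)) = (-48 + (-127)² + 77*(-127)) - (6539 + (11889 - 1*11557)) = (-48 + 16129 - 9779) - (6539 + (11889 - 11557)) = 6302 - (6539 + 332) = 6302 - 1*6871 = 6302 - 6871 = -569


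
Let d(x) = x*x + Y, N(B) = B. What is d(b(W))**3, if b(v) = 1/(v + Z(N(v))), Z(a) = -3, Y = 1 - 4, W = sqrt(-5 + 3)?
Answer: 16*(-621*sqrt(2) + 1930*I)/(-1169*I + 450*sqrt(2)) ≈ -25.425 + 1.8207*I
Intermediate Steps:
W = I*sqrt(2) (W = sqrt(-2) = I*sqrt(2) ≈ 1.4142*I)
Y = -3
b(v) = 1/(-3 + v) (b(v) = 1/(v - 3) = 1/(-3 + v))
d(x) = -3 + x**2 (d(x) = x*x - 3 = x**2 - 3 = -3 + x**2)
d(b(W))**3 = (-3 + (1/(-3 + I*sqrt(2)))**2)**3 = (-3 + (-3 + I*sqrt(2))**(-2))**3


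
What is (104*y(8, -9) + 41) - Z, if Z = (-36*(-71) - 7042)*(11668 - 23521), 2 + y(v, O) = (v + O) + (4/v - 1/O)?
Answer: -478554889/9 ≈ -5.3173e+7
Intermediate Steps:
y(v, O) = -2 + O + v - 1/O + 4/v (y(v, O) = -2 + ((v + O) + (4/v - 1/O)) = -2 + ((O + v) + (-1/O + 4/v)) = -2 + (O + v - 1/O + 4/v) = -2 + O + v - 1/O + 4/v)
Z = 53172558 (Z = (2556 - 7042)*(-11853) = -4486*(-11853) = 53172558)
(104*y(8, -9) + 41) - Z = (104*(-2 - 9 + 8 - 1/(-9) + 4/8) + 41) - 1*53172558 = (104*(-2 - 9 + 8 - 1*(-⅑) + 4*(⅛)) + 41) - 53172558 = (104*(-2 - 9 + 8 + ⅑ + ½) + 41) - 53172558 = (104*(-43/18) + 41) - 53172558 = (-2236/9 + 41) - 53172558 = -1867/9 - 53172558 = -478554889/9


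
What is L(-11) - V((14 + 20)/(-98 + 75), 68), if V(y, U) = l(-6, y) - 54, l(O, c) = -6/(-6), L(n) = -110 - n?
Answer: -46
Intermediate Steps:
l(O, c) = 1 (l(O, c) = -6*(-1/6) = 1)
V(y, U) = -53 (V(y, U) = 1 - 54 = -53)
L(-11) - V((14 + 20)/(-98 + 75), 68) = (-110 - 1*(-11)) - 1*(-53) = (-110 + 11) + 53 = -99 + 53 = -46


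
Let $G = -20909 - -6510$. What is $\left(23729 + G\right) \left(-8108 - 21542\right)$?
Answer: $-276634500$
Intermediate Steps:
$G = -14399$ ($G = -20909 + 6510 = -14399$)
$\left(23729 + G\right) \left(-8108 - 21542\right) = \left(23729 - 14399\right) \left(-8108 - 21542\right) = 9330 \left(-29650\right) = -276634500$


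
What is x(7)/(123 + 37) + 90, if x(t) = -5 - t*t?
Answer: 7173/80 ≈ 89.662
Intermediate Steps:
x(t) = -5 - t²
x(7)/(123 + 37) + 90 = (-5 - 1*7²)/(123 + 37) + 90 = (-5 - 1*49)/160 + 90 = (-5 - 49)*(1/160) + 90 = -54*1/160 + 90 = -27/80 + 90 = 7173/80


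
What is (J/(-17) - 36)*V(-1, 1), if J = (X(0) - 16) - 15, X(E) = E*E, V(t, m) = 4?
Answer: -2324/17 ≈ -136.71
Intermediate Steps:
X(E) = E²
J = -31 (J = (0² - 16) - 15 = (0 - 16) - 15 = -16 - 15 = -31)
(J/(-17) - 36)*V(-1, 1) = (-31/(-17) - 36)*4 = (-31*(-1/17) - 36)*4 = (31/17 - 36)*4 = -581/17*4 = -2324/17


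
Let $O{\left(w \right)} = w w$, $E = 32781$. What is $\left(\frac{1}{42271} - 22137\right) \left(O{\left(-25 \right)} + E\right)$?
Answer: $- \frac{31259768927156}{42271} \approx -7.3951 \cdot 10^{8}$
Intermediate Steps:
$O{\left(w \right)} = w^{2}$
$\left(\frac{1}{42271} - 22137\right) \left(O{\left(-25 \right)} + E\right) = \left(\frac{1}{42271} - 22137\right) \left(\left(-25\right)^{2} + 32781\right) = \left(\frac{1}{42271} - 22137\right) \left(625 + 32781\right) = \left(- \frac{935753126}{42271}\right) 33406 = - \frac{31259768927156}{42271}$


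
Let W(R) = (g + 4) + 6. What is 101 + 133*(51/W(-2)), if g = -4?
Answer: 2463/2 ≈ 1231.5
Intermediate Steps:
W(R) = 6 (W(R) = (-4 + 4) + 6 = 0 + 6 = 6)
101 + 133*(51/W(-2)) = 101 + 133*(51/6) = 101 + 133*(51*(⅙)) = 101 + 133*(17/2) = 101 + 2261/2 = 2463/2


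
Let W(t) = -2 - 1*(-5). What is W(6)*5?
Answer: 15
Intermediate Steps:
W(t) = 3 (W(t) = -2 + 5 = 3)
W(6)*5 = 3*5 = 15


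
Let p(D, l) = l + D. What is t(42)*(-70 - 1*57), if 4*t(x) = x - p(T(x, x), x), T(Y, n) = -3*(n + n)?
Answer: -8001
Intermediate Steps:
T(Y, n) = -6*n
p(D, l) = D + l
t(x) = 3*x/2 (t(x) = (x - (-6*x + x))/4 = (x - (-5)*x)/4 = (x + 5*x)/4 = (6*x)/4 = 3*x/2)
t(42)*(-70 - 1*57) = ((3/2)*42)*(-70 - 1*57) = 63*(-70 - 57) = 63*(-127) = -8001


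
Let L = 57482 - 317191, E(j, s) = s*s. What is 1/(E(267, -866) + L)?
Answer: 1/490247 ≈ 2.0398e-6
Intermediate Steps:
E(j, s) = s²
L = -259709
1/(E(267, -866) + L) = 1/((-866)² - 259709) = 1/(749956 - 259709) = 1/490247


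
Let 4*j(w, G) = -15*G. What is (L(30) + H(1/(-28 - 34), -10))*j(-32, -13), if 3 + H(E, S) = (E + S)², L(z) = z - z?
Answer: 72951255/15376 ≈ 4744.5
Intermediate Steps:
L(z) = 0
j(w, G) = -15*G/4 (j(w, G) = (-15*G)/4 = -15*G/4)
H(E, S) = -3 + (E + S)²
(L(30) + H(1/(-28 - 34), -10))*j(-32, -13) = (0 + (-3 + (1/(-28 - 34) - 10)²))*(-15/4*(-13)) = (0 + (-3 + (1/(-62) - 10)²))*(195/4) = (0 + (-3 + (-1/62 - 10)²))*(195/4) = (0 + (-3 + (-621/62)²))*(195/4) = (0 + (-3 + 385641/3844))*(195/4) = (0 + 374109/3844)*(195/4) = (374109/3844)*(195/4) = 72951255/15376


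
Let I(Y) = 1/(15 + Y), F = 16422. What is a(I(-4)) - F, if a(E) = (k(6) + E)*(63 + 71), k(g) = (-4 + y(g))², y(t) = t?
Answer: -174612/11 ≈ -15874.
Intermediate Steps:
k(g) = (-4 + g)²
a(E) = 536 + 134*E (a(E) = ((-4 + 6)² + E)*(63 + 71) = (2² + E)*134 = (4 + E)*134 = 536 + 134*E)
a(I(-4)) - F = (536 + 134/(15 - 4)) - 1*16422 = (536 + 134/11) - 16422 = 6030/11 - 16422 = -174612/11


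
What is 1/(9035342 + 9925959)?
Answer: 1/18961301 ≈ 5.2739e-8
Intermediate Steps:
1/(9035342 + 9925959) = 1/18961301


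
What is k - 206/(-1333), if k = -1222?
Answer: -1628720/1333 ≈ -1221.8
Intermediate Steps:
k - 206/(-1333) = -1222 - 206/(-1333) = -1222 - 206*(-1/1333) = -1222 + 206/1333 = -1628720/1333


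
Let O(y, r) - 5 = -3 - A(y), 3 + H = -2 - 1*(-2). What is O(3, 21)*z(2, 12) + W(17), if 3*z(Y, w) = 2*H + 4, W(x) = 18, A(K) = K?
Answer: 56/3 ≈ 18.667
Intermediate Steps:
H = -3 (H = -3 + (-2 - 1*(-2)) = -3 + (-2 + 2) = -3 + 0 = -3)
O(y, r) = 2 - y (O(y, r) = 5 + (-3 - y) = 2 - y)
z(Y, w) = -⅔ (z(Y, w) = (2*(-3) + 4)/3 = (-6 + 4)/3 = (⅓)*(-2) = -⅔)
O(3, 21)*z(2, 12) + W(17) = (2 - 1*3)*(-⅔) + 18 = (2 - 3)*(-⅔) + 18 = -1*(-⅔) + 18 = ⅔ + 18 = 56/3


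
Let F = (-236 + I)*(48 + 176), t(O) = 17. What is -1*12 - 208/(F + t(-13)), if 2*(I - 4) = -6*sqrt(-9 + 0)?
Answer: -10808280692/900990219 - 46592*I/300330073 ≈ -11.996 - 0.00015514*I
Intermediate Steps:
I = 4 - 9*I (I = 4 + (-6*sqrt(-9 + 0))/2 = 4 + (-18*I)/2 = 4 - 9*I ≈ 4.0 - 9.0*I)
F = -51968 - 2016*I (F = (-236 + (4 - 9*I))*(48 + 176) = (-232 - 9*I)*224 = -51968 - 2016*I ≈ -51968.0 - 2016.0*I)
-1*12 - 208/(F + t(-13)) = -1*12 - 208/((-51968 - 2016*I) + 17) = -12 - 208/(-51951 - 2016*I) = -12 + ((-51951 + 2016*I)/2702970657)*(-208) = -12 - 208*(-51951 + 2016*I)/2702970657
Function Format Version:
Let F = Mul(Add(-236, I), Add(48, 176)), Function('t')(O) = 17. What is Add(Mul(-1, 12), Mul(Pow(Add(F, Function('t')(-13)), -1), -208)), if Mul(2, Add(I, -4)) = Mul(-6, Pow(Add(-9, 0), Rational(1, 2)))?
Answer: Add(Rational(-10808280692, 900990219), Mul(Rational(-46592, 300330073), I)) ≈ Add(-11.996, Mul(-0.00015514, I))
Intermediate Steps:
I = Add(4, Mul(-9, I)) (I = Add(4, Mul(Rational(1, 2), Mul(-6, Pow(Add(-9, 0), Rational(1, 2))))) = Add(4, Mul(Rational(1, 2), Mul(-6, Pow(-9, Rational(1, 2))))) = Add(4, Mul(Rational(1, 2), Mul(-6, Mul(3, I)))) = Add(4, Mul(Rational(1, 2), Mul(-18, I))) = Add(4, Mul(-9, I)) ≈ Add(4.0000, Mul(-9.0000, I)))
F = Add(-51968, Mul(-2016, I)) (F = Mul(Add(-236, Add(4, Mul(-9, I))), Add(48, 176)) = Mul(Add(-232, Mul(-9, I)), 224) = Add(-51968, Mul(-2016, I)) ≈ Add(-51968., Mul(-2016.0, I)))
Add(Mul(-1, 12), Mul(Pow(Add(F, Function('t')(-13)), -1), -208)) = Add(Mul(-1, 12), Mul(Pow(Add(Add(-51968, Mul(-2016, I)), 17), -1), -208)) = Add(-12, Mul(Pow(Add(-51951, Mul(-2016, I)), -1), -208)) = Add(-12, Mul(Mul(Rational(1, 2702970657), Add(-51951, Mul(2016, I))), -208)) = Add(-12, Mul(Rational(-208, 2702970657), Add(-51951, Mul(2016, I))))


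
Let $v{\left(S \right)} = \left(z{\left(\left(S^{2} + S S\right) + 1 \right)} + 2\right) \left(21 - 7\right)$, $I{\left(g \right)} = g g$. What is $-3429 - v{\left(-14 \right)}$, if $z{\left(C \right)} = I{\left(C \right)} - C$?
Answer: $-2160241$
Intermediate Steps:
$I{\left(g \right)} = g^{2}$
$z{\left(C \right)} = C^{2} - C$
$v{\left(S \right)} = 28 + 28 S^{2} \left(1 + 2 S^{2}\right)$ ($v{\left(S \right)} = \left(\left(\left(S^{2} + S S\right) + 1\right) \left(-1 + \left(\left(S^{2} + S S\right) + 1\right)\right) + 2\right) \left(21 - 7\right) = \left(\left(\left(S^{2} + S^{2}\right) + 1\right) \left(-1 + \left(\left(S^{2} + S^{2}\right) + 1\right)\right) + 2\right) 14 = \left(\left(2 S^{2} + 1\right) \left(-1 + \left(2 S^{2} + 1\right)\right) + 2\right) 14 = \left(\left(1 + 2 S^{2}\right) \left(-1 + \left(1 + 2 S^{2}\right)\right) + 2\right) 14 = \left(\left(1 + 2 S^{2}\right) 2 S^{2} + 2\right) 14 = \left(2 S^{2} \left(1 + 2 S^{2}\right) + 2\right) 14 = \left(2 + 2 S^{2} \left(1 + 2 S^{2}\right)\right) 14 = 28 + 28 S^{2} \left(1 + 2 S^{2}\right)$)
$-3429 - v{\left(-14 \right)} = -3429 - \left(28 + 28 \left(-14\right)^{2} + 56 \left(-14\right)^{4}\right) = -3429 - \left(28 + 28 \cdot 196 + 56 \cdot 38416\right) = -3429 - \left(28 + 5488 + 2151296\right) = -3429 - 2156812 = -2160241$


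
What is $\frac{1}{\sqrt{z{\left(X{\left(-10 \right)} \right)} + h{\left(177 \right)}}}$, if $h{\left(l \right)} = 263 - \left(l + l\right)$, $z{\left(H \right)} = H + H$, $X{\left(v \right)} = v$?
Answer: $- \frac{i \sqrt{111}}{111} \approx - 0.094916 i$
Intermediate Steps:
$z{\left(H \right)} = 2 H$
$h{\left(l \right)} = 263 - 2 l$
$\frac{1}{\sqrt{z{\left(X{\left(-10 \right)} \right)} + h{\left(177 \right)}}} = \frac{1}{\sqrt{2 \left(-10\right) + \left(263 - 354\right)}} = \frac{1}{\sqrt{-20 + \left(263 - 354\right)}} = \frac{1}{\sqrt{-20 - 91}} = \frac{1}{\sqrt{-111}} = \frac{1}{i \sqrt{111}} = - \frac{i \sqrt{111}}{111}$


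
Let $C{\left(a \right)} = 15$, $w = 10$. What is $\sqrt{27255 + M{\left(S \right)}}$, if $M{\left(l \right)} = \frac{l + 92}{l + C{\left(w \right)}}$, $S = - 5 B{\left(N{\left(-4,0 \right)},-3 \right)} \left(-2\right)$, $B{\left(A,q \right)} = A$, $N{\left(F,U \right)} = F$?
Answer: $\frac{\sqrt{681323}}{5} \approx 165.08$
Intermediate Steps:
$S = -40$ ($S = \left(-5\right) \left(-4\right) \left(-2\right) = 20 \left(-2\right) = -40$)
$M{\left(l \right)} = \frac{92 + l}{15 + l}$ ($M{\left(l \right)} = \frac{l + 92}{l + 15} = \frac{92 + l}{15 + l}$)
$\sqrt{27255 + M{\left(S \right)}} = \sqrt{27255 + \frac{92 - 40}{15 - 40}} = \sqrt{27255 + \frac{1}{-25} \cdot 52} = \sqrt{27255 - \frac{52}{25}} = \sqrt{\frac{681323}{25}} = \frac{\sqrt{681323}}{5}$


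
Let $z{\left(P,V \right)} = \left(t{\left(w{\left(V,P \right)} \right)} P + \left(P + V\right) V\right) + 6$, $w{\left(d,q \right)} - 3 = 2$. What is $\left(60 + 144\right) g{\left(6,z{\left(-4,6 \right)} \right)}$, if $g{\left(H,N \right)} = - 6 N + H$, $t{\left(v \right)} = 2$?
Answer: $-11016$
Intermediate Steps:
$w{\left(d,q \right)} = 5$ ($w{\left(d,q \right)} = 3 + 2 = 5$)
$z{\left(P,V \right)} = 6 + 2 P + V \left(P + V\right)$ ($z{\left(P,V \right)} = \left(2 P + \left(P + V\right) V\right) + 6 = \left(2 P + V \left(P + V\right)\right) + 6 = 6 + 2 P + V \left(P + V\right)$)
$g{\left(H,N \right)} = H - 6 N$
$\left(60 + 144\right) g{\left(6,z{\left(-4,6 \right)} \right)} = \left(60 + 144\right) \left(6 - 6 \left(6 + 6^{2} + 2 \left(-4\right) - 24\right)\right) = 204 \left(6 - 6 \left(6 + 36 - 8 - 24\right)\right) = 204 \left(6 - 60\right) = 204 \left(-54\right) = -11016$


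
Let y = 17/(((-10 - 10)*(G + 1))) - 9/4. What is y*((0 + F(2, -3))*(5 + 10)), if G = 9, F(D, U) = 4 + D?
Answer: -4203/20 ≈ -210.15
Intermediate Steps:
y = -467/200 (y = 17/(((-10 - 10)*(9 + 1))) - 9/4 = 17/((-20*10)) - 9*1/4 = 17/(-200) - 9/4 = 17*(-1/200) - 9/4 = -17/200 - 9/4 = -467/200 ≈ -2.3350)
y*((0 + F(2, -3))*(5 + 10)) = -467*(0 + (4 + 2))*(5 + 10)/200 = -467*(0 + 6)*15/200 = -1401*15/100 = -467/200*90 = -4203/20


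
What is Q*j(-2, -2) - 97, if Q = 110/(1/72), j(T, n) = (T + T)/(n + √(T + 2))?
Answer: 15743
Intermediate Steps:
j(T, n) = 2*T/(n + √(2 + T)) (j(T, n) = (2*T)/(n + √(2 + T)) = 2*T/(n + √(2 + T)))
Q = 7920 (Q = 110/(1/72) = 110*72 = 7920)
Q*j(-2, -2) - 97 = 7920*(2*(-2)/(-2 + √(2 - 2))) - 97 = 7920*(2*(-2)/(-2 + √0)) - 97 = 7920*(2*(-2)/(-2 + 0)) - 97 = 7920*(2*(-2)/(-2)) - 97 = 7920*(2*(-2)*(-½)) - 97 = 7920*2 - 97 = 15840 - 97 = 15743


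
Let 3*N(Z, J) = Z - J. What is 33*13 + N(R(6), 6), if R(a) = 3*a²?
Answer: 463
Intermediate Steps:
N(Z, J) = -J/3 + Z/3 (N(Z, J) = (Z - J)/3 = -J/3 + Z/3)
33*13 + N(R(6), 6) = 33*13 + (-⅓*6 + (3*6²)/3) = 429 + (-2 + (3*36)/3) = 429 + (-2 + (⅓)*108) = 429 + (-2 + 36) = 429 + 34 = 463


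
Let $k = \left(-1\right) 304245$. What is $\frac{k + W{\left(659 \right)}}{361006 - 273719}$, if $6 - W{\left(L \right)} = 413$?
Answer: $- \frac{304652}{87287} \approx -3.4902$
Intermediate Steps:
$W{\left(L \right)} = -407$ ($W{\left(L \right)} = 6 - 413 = -407$)
$k = -304245$
$\frac{k + W{\left(659 \right)}}{361006 - 273719} = \frac{-304245 - 407}{361006 - 273719} = - \frac{304652}{87287}$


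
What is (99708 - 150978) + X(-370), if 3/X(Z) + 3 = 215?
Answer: -10869237/212 ≈ -51270.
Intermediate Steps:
X(Z) = 3/212 (X(Z) = 3/(-3 + 215) = 3/212)
(99708 - 150978) + X(-370) = (99708 - 150978) + 3/212 = -51270 + 3/212 = -10869237/212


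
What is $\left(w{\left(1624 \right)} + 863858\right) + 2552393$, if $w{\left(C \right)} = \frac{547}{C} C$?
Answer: $3416798$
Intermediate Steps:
$w{\left(C \right)} = 547$
$\left(w{\left(1624 \right)} + 863858\right) + 2552393 = \left(547 + 863858\right) + 2552393 = 864405 + 2552393 = 3416798$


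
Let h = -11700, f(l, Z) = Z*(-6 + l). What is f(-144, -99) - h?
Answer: 26550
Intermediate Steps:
f(-144, -99) - h = -99*(-6 - 144) - 1*(-11700) = -99*(-150) + 11700 = 14850 + 11700 = 26550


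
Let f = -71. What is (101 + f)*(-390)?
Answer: -11700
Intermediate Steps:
(101 + f)*(-390) = (101 - 71)*(-390) = 30*(-390) = -11700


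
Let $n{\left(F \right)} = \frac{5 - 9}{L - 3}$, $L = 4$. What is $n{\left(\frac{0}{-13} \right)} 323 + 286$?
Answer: $-1006$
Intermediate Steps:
$n{\left(F \right)} = -4$ ($n{\left(F \right)} = \frac{5 - 9}{4 - 3} = - \frac{4}{1} = \left(-4\right) 1 = -4$)
$n{\left(\frac{0}{-13} \right)} 323 + 286 = \left(-4\right) 323 + 286 = -1292 + 286 = -1006$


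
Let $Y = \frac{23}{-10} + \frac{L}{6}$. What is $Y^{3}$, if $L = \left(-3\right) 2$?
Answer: $- \frac{35937}{1000} \approx -35.937$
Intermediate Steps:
$L = -6$
$Y = - \frac{33}{10}$ ($Y = \frac{23}{-10} - \frac{6}{6} = 23 \left(- \frac{1}{10}\right) - 1 = - \frac{23}{10} - 1 = - \frac{33}{10} \approx -3.3$)
$Y^{3} = \left(- \frac{33}{10}\right)^{3} = - \frac{35937}{1000}$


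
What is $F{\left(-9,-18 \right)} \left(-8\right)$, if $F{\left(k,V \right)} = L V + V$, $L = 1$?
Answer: $288$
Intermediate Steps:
$F{\left(k,V \right)} = 2 V$ ($F{\left(k,V \right)} = 1 V + V = V + V = 2 V$)
$F{\left(-9,-18 \right)} \left(-8\right) = 2 \left(-18\right) \left(-8\right) = \left(-36\right) \left(-8\right) = 288$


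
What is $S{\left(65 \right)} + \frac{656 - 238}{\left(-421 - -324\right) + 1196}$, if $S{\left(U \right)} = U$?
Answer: $\frac{71853}{1099} \approx 65.38$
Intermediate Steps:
$S{\left(65 \right)} + \frac{656 - 238}{\left(-421 - -324\right) + 1196} = 65 + \frac{656 - 238}{\left(-421 - -324\right) + 1196} = 65 + \frac{418}{\left(-421 + 324\right) + 1196} = 65 + \frac{418}{-97 + 1196} = 65 + \frac{418}{1099} = \frac{71853}{1099}$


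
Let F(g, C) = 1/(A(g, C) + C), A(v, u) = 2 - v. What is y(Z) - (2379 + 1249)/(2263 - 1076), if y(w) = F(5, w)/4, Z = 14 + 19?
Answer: -434173/142440 ≈ -3.0481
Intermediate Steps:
F(g, C) = 1/(2 + C - g) (F(g, C) = 1/((2 - g) + C) = 1/(2 + C - g))
Z = 33
y(w) = 1/(4*(-3 + w)) (y(w) = 1/((2 + w - 1*5)*4) = (¼)/(2 + w - 5) = (¼)/(-3 + w) = 1/(4*(-3 + w)))
y(Z) - (2379 + 1249)/(2263 - 1076) = 1/(4*(-3 + 33)) - (2379 + 1249)/(2263 - 1076) = (¼)/30 - 3628/1187 = (¼)*(1/30) - 3628/1187 = 1/120 - 1*3628/1187 = 1/120 - 3628/1187 = -434173/142440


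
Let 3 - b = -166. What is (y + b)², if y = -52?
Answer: 13689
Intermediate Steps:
b = 169 (b = 3 - 1*(-166) = 3 + 166 = 169)
(y + b)² = (-52 + 169)² = 117² = 13689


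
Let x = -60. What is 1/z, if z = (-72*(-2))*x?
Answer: -1/8640 ≈ -0.00011574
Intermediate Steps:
z = -8640 (z = -72*(-2)*(-60) = 144*(-60) = -8640)
1/z = 1/(-8640) = -1/8640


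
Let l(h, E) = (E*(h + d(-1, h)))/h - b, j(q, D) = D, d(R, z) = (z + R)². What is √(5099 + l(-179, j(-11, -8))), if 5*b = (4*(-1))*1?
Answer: √5238579095/895 ≈ 80.869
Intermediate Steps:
d(R, z) = (R + z)²
b = -⅘ (b = ((4*(-1))*1)/5 = (-4*1)/5 = (⅕)*(-4) = -⅘ ≈ -0.80000)
l(h, E) = ⅘ + E*(h + (-1 + h)²)/h (l(h, E) = (E*(h + (-1 + h)²))/h - 1*(-⅘) = E*(h + (-1 + h)²)/h + ⅘ = ⅘ + E*(h + (-1 + h)²)/h)
√(5099 + l(-179, j(-11, -8))) = √(5099 + (⅘ - 8 - 8*(-1 - 179)²/(-179))) = √(5099 + (⅘ - 8 - 8*(-1/179)*(-180)²)) = √(5099 + (⅘ - 8 - 8*(-1/179)*32400)) = √(5099 + (⅘ - 8 + 259200/179)) = √(5099 + 1289556/895) = √(5853161/895) = √5238579095/895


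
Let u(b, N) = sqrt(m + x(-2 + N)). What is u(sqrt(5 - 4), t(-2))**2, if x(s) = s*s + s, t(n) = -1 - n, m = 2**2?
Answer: 4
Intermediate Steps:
m = 4
x(s) = s + s**2 (x(s) = s**2 + s = s + s**2)
u(b, N) = sqrt(4 + (-1 + N)*(-2 + N)) (u(b, N) = sqrt(4 + (-2 + N)*(1 + (-2 + N))) = sqrt(4 + (-2 + N)*(-1 + N)) = sqrt(4 + (-1 + N)*(-2 + N)))
u(sqrt(5 - 4), t(-2))**2 = (sqrt(4 + (-1 + (-1 - 1*(-2)))*(-2 + (-1 - 1*(-2)))))**2 = (sqrt(4 + (-1 + (-1 + 2))*(-2 + (-1 + 2))))**2 = (sqrt(4 + (-1 + 1)*(-2 + 1)))**2 = (sqrt(4 + 0*(-1)))**2 = (sqrt(4 + 0))**2 = (sqrt(4))**2 = 2**2 = 4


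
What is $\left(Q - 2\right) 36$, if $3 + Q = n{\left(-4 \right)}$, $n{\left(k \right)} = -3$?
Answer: $-288$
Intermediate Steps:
$Q = -6$ ($Q = -3 - 3 = -6$)
$\left(Q - 2\right) 36 = \left(-6 - 2\right) 36 = \left(-8\right) 36 = -288$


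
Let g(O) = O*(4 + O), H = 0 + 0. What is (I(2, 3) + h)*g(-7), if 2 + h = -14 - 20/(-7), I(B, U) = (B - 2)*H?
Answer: -276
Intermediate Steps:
H = 0
I(B, U) = 0 (I(B, U) = (B - 2)*0 = (-2 + B)*0 = 0)
h = -92/7 (h = -2 + (-14 - 20/(-7)) = -2 + (-14 - 20*(-⅐)) = -2 + (-14 + 20/7) = -2 - 78/7 = -92/7 ≈ -13.143)
(I(2, 3) + h)*g(-7) = (0 - 92/7)*(-7*(4 - 7)) = -(-92)*(-3) = -92/7*21 = -276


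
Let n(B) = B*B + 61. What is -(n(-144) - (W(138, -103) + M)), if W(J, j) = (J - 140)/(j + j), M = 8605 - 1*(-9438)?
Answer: -283661/103 ≈ -2754.0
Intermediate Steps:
M = 18043 (M = 8605 + 9438 = 18043)
n(B) = 61 + B² (n(B) = B² + 61 = 61 + B²)
W(J, j) = (-140 + J)/(2*j) (W(J, j) = (-140 + J)/((2*j)) = (-140 + J)*(1/(2*j)) = (-140 + J)/(2*j))
-(n(-144) - (W(138, -103) + M)) = -((61 + (-144)²) - ((½)*(-140 + 138)/(-103) + 18043)) = -((61 + 20736) - ((½)*(-1/103)*(-2) + 18043)) = -(20797 - (1/103 + 18043)) = -(20797 - 1*1858430/103) = -(20797 - 1858430/103) = -1*283661/103 = -283661/103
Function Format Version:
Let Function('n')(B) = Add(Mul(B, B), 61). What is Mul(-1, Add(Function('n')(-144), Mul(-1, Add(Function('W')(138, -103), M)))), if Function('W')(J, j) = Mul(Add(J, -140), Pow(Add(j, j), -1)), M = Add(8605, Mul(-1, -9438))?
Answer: Rational(-283661, 103) ≈ -2754.0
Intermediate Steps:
M = 18043 (M = Add(8605, 9438) = 18043)
Function('n')(B) = Add(61, Pow(B, 2)) (Function('n')(B) = Add(Pow(B, 2), 61) = Add(61, Pow(B, 2)))
Function('W')(J, j) = Mul(Rational(1, 2), Pow(j, -1), Add(-140, J)) (Function('W')(J, j) = Mul(Add(-140, J), Pow(Mul(2, j), -1)) = Mul(Add(-140, J), Mul(Rational(1, 2), Pow(j, -1))) = Mul(Rational(1, 2), Pow(j, -1), Add(-140, J)))
Mul(-1, Add(Function('n')(-144), Mul(-1, Add(Function('W')(138, -103), M)))) = Mul(-1, Add(Add(61, Pow(-144, 2)), Mul(-1, Add(Mul(Rational(1, 2), Pow(-103, -1), Add(-140, 138)), 18043)))) = Mul(-1, Add(Add(61, 20736), Mul(-1, Add(Mul(Rational(1, 2), Rational(-1, 103), -2), 18043)))) = Mul(-1, Add(20797, Mul(-1, Add(Rational(1, 103), 18043)))) = Mul(-1, Add(20797, Mul(-1, Rational(1858430, 103)))) = Mul(-1, Add(20797, Rational(-1858430, 103))) = Mul(-1, Rational(283661, 103)) = Rational(-283661, 103)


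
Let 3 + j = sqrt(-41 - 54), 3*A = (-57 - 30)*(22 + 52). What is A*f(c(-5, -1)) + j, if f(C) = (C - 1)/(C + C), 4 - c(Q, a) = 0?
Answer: -3231/4 + I*sqrt(95) ≈ -807.75 + 9.7468*I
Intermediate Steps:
c(Q, a) = 4 (c(Q, a) = 4 - 1*0 = 4 + 0 = 4)
A = -2146 (A = ((-57 - 30)*(22 + 52))/3 = (-87*74)/3 = (1/3)*(-6438) = -2146)
f(C) = (-1 + C)/(2*C) (f(C) = (-1 + C)/((2*C)) = (-1 + C)*(1/(2*C)) = (-1 + C)/(2*C))
j = -3 + I*sqrt(95) (j = -3 + sqrt(-41 - 54) = -3 + sqrt(-95) = -3 + I*sqrt(95) ≈ -3.0 + 9.7468*I)
A*f(c(-5, -1)) + j = -1073*(-1 + 4)/4 + (-3 + I*sqrt(95)) = -1073*3/4 + (-3 + I*sqrt(95)) = -2146*3/8 + (-3 + I*sqrt(95)) = -3219/4 + (-3 + I*sqrt(95)) = -3231/4 + I*sqrt(95)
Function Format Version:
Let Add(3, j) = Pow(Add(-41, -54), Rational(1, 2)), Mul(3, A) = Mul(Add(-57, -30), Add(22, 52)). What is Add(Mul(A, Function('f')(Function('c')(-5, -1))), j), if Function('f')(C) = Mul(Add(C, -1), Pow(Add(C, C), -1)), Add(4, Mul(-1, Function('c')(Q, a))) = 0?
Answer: Add(Rational(-3231, 4), Mul(I, Pow(95, Rational(1, 2)))) ≈ Add(-807.75, Mul(9.7468, I))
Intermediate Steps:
Function('c')(Q, a) = 4 (Function('c')(Q, a) = Add(4, Mul(-1, 0)) = Add(4, 0) = 4)
A = -2146 (A = Mul(Rational(1, 3), Mul(Add(-57, -30), Add(22, 52))) = Mul(Rational(1, 3), Mul(-87, 74)) = Mul(Rational(1, 3), -6438) = -2146)
Function('f')(C) = Mul(Rational(1, 2), Pow(C, -1), Add(-1, C)) (Function('f')(C) = Mul(Add(-1, C), Pow(Mul(2, C), -1)) = Mul(Add(-1, C), Mul(Rational(1, 2), Pow(C, -1))) = Mul(Rational(1, 2), Pow(C, -1), Add(-1, C)))
j = Add(-3, Mul(I, Pow(95, Rational(1, 2)))) (j = Add(-3, Pow(Add(-41, -54), Rational(1, 2))) = Add(-3, Pow(-95, Rational(1, 2))) = Add(-3, Mul(I, Pow(95, Rational(1, 2)))) ≈ Add(-3.0000, Mul(9.7468, I)))
Add(Mul(A, Function('f')(Function('c')(-5, -1))), j) = Add(Mul(-2146, Mul(Rational(1, 2), Pow(4, -1), Add(-1, 4))), Add(-3, Mul(I, Pow(95, Rational(1, 2))))) = Add(Mul(-2146, Mul(Rational(1, 2), Rational(1, 4), 3)), Add(-3, Mul(I, Pow(95, Rational(1, 2))))) = Add(Mul(-2146, Rational(3, 8)), Add(-3, Mul(I, Pow(95, Rational(1, 2))))) = Add(Rational(-3219, 4), Add(-3, Mul(I, Pow(95, Rational(1, 2))))) = Add(Rational(-3231, 4), Mul(I, Pow(95, Rational(1, 2))))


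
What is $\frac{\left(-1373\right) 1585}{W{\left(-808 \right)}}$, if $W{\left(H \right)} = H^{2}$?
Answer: $- \frac{2176205}{652864} \approx -3.3333$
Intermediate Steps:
$\frac{\left(-1373\right) 1585}{W{\left(-808 \right)}} = \frac{\left(-1373\right) 1585}{\left(-808\right)^{2}} = - \frac{2176205}{652864}$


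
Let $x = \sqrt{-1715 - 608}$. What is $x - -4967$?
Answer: $4967 + i \sqrt{2323} \approx 4967.0 + 48.198 i$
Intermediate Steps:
$x = i \sqrt{2323}$ ($x = \sqrt{-2323} = i \sqrt{2323} \approx 48.198 i$)
$x - -4967 = i \sqrt{2323} - -4967 = i \sqrt{2323} + 4967 = 4967 + i \sqrt{2323}$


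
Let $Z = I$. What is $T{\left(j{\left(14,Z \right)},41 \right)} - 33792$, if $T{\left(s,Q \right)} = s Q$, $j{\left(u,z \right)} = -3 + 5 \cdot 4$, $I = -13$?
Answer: $-33095$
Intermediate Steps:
$Z = -13$
$j{\left(u,z \right)} = 17$ ($j{\left(u,z \right)} = -3 + 20 = 17$)
$T{\left(s,Q \right)} = Q s$
$T{\left(j{\left(14,Z \right)},41 \right)} - 33792 = 41 \cdot 17 - 33792 = 697 - 33792 = -33095$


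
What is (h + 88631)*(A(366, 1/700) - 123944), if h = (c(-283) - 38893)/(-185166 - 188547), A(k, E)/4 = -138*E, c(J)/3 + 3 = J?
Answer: -102634330980418436/9342825 ≈ -1.0985e+10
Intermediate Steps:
c(J) = -9 + 3*J
A(k, E) = -552*E (A(k, E) = 4*(-138*E) = -552*E)
h = 39751/373713 (h = ((-9 + 3*(-283)) - 38893)/(-185166 - 188547) = ((-9 - 849) - 38893)/(-373713) = (-858 - 38893)*(-1/373713) = -39751*(-1/373713) = 39751/373713 ≈ 0.10637)
(h + 88631)*(A(366, 1/700) - 123944) = (39751/373713 + 88631)*(-552/700 - 123944) = 33122596654*(-552*1/700 - 123944)/373713 = 33122596654*(-138/175 - 123944)/373713 = (33122596654/373713)*(-21690338/175) = -102634330980418436/9342825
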